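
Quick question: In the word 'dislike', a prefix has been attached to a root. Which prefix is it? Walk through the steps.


The word 'dislike' = 'dis' (prefix) + 'like' (root). The prefix is 'dis'.

dis


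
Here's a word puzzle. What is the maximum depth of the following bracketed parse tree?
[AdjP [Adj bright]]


Count bracket nesting levels:
'[' at pos 0: depth = 1
'[' at pos 6: depth = 2
Maximum depth reached: 2

2


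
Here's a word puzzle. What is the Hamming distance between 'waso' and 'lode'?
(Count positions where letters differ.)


Alignment:
Position 1: 'w' vs 'l' = DIFFER
Position 2: 'a' vs 'o' = DIFFER
Position 3: 's' vs 'd' = DIFFER
Position 4: 'o' vs 'e' = DIFFER
Total differences: 4

4


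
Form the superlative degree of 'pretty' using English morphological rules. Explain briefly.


Apply superlative formation (consonant + y: change y to i, add -est): 'pretty' -> 'prettiest'.

prettiest


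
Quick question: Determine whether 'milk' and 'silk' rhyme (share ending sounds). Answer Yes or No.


Rime (stressed vowel + following sounds) of 'milk': -ilk = /ɪlk/
Rime of 'silk': -ilk = /ɪlk/
/ɪlk/ and /ɪlk/ are the same ending sound, so the words rhyme.

Yes


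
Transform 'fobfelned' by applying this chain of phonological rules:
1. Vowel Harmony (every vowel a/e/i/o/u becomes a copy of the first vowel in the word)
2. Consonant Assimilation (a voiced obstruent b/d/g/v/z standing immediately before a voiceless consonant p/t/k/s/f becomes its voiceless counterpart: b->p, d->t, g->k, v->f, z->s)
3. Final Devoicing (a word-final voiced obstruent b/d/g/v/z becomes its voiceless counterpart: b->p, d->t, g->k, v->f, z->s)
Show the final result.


Starting form: 'fobfelned'
Rule 1: Vowel Harmony: all vowels become 'o' (matching first vowel). 'fobfelned' -> 'fobfolnod'
Rule 2: Consonant Assimilation: voiced obstruent before voiceless consonant becomes voiceless ('bf' -> 'pf'). 'fobfolnod' -> 'fopfolnod'
Rule 3: Final Devoicing: word-final voiced obstruent 'd' becomes voiceless 't'. 'fopfolnod' -> 'fopfolnot'
Final form: 'fopfolnot'

fopfolnot


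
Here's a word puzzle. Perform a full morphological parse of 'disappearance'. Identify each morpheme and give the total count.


Step 1: Identify prefix: 'dis' (meaning: not/apart)
Step 2: Identify root: 'appear'
Step 3: Identify suffix(es): 'ance'
Decomposition: dis- (prefix: not/apart) + appear (root) + -ance (suffix: state/act)
Total morphemes: 3

3 morphemes (dis- (prefix: not/apart) + appear (root) + -ance (suffix: state/act))


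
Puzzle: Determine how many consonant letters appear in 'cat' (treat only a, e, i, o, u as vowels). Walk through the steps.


Consonants in 'cat': c, t = 2 consonants.

2


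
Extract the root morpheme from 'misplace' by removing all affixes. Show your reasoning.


Remove prefix 'mis' from 'misplace' to get root 'place'.

place


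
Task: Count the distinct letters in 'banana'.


Unique letters in 'banana': {a, b, n} = 3 distinct letters.

3


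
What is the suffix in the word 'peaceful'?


The word 'peaceful' = 'peace' (root) + '-ful' (suffix). The suffix is '-ful'.

ful


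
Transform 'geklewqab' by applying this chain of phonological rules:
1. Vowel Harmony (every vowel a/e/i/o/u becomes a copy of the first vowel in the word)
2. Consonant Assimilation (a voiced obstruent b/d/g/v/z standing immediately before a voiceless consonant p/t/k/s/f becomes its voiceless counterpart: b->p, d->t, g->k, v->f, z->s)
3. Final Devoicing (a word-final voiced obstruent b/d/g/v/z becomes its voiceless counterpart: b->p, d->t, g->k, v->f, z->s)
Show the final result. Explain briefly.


Starting form: 'geklewqab'
Rule 1: Vowel Harmony: all vowels become 'e' (matching first vowel). 'geklewqab' -> 'geklewqeb'
Rule 2: Consonant Assimilation: no voiced obstruent (b/d/g/v/z) stands immediately before a voiceless consonant (p/t/k/s/f). No change.
Rule 3: Final Devoicing: word-final voiced obstruent 'b' becomes voiceless 'p'. 'geklewqeb' -> 'geklewqep'
Final form: 'geklewqep'

geklewqep


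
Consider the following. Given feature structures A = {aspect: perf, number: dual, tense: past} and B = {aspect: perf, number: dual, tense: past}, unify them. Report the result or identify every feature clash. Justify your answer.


Compare features:
aspect: A=perf vs B=perf -> unified: perf
number: A=dual vs B=dual -> unified: dual
tense: A=past vs B=past -> unified: past
No clashes found.

Unified: {aspect: perf, number: dual, tense: past}


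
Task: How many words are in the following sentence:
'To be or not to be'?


Split into words: To | be | or | not | to | be = 6 words.

6


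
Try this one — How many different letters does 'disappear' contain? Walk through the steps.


Unique letters in 'disappear': {a, d, e, i, p, r, s} = 7 distinct letters.

7


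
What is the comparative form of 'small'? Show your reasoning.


Apply comparative formation (add -er): 'small' -> 'smaller'.

smaller


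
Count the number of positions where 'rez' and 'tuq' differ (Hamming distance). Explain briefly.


Alignment:
Position 1: 'r' vs 't' = DIFFER
Position 2: 'e' vs 'u' = DIFFER
Position 3: 'z' vs 'q' = DIFFER
Total differences: 3

3


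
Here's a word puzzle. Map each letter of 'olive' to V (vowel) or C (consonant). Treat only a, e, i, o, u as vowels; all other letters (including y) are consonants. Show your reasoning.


Letter mapping: o = V, l = C, i = V, v = C, e = V.

VCVCV


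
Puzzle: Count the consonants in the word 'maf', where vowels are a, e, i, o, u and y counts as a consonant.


Consonants in 'maf': m, f = 2 consonants.

2


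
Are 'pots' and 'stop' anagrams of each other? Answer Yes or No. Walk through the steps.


Sorted letters of 'pots': 'opst'
Sorted letters of 'stop': 'opst'
They match.

Yes


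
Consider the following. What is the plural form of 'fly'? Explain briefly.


Apply rule: Change -y to -ies (consonant + y). 'fly' becomes 'flies'.

flies


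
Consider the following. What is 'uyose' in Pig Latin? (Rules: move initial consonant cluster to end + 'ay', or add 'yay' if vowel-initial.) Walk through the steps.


'uyose' starts with a vowel, so add 'yay': 'uyoseyay'.

uyoseyay


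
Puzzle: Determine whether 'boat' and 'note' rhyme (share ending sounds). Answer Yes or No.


Rime (stressed vowel + following sounds) of 'boat': -oat = /oʊt/
Rime of 'note': -ote = /oʊt/
/oʊt/ and /oʊt/ are the same ending sound, so the words rhyme.

Yes


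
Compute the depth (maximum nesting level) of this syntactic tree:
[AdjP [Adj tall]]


Count bracket nesting levels:
'[' at pos 0: depth = 1
'[' at pos 6: depth = 2
Maximum depth reached: 2

2


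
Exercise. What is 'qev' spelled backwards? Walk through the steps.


Reverse 'qev' character by character: 'veq'.

veq


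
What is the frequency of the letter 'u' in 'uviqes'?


Letter 'u' in 'uviqes': found at position(s) 1 = 1 occurrence(s).

1


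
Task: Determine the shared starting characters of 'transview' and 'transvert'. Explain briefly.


Compare from the start: 6 characters match: 'transv'. Mismatch at position 7: 'i' vs 'e'.

transv


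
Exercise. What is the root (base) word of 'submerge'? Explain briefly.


Remove prefix 'sub' from 'submerge' to get root 'merge'.

merge


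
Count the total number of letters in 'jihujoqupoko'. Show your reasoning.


Spell out 'jihujoqupoko' and number each letter: j(1), i(2), h(3), u(4), j(5), o(6), q(7), u(8), p(9), o(10), k(11), o(12). Total: 12 letters.

12


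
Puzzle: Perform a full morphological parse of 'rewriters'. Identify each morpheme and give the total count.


Step 1: Identify prefix: 're' (meaning: again)
Step 2: Identify root: 'write'
Step 3: Identify suffix(es): 'er, s'
Decomposition: re- (prefix: again) + write (root) + -er (suffix: one who) + -s (plural)
Total morphemes: 4

4 morphemes (re- (prefix: again) + write (root) + -er (suffix: one who) + -s (plural))


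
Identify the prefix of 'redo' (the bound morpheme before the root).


The word 'redo' = 're' (prefix) + 'do' (root). The prefix is 're'.

re


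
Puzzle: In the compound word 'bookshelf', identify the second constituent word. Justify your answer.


Split 'bookshelf' into 'book' + 'shelf'. The second part is 'shelf'.

shelf


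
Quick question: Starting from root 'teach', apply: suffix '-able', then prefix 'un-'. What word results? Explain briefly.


Step 1: Add suffix '-able' to 'teach' = 'teachable'
Step 2: Add prefix 'un-' to 'teachable' = 'unteachable'

unteachable


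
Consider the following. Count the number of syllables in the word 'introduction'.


Break 'introduction' into syllables: in-tro-duc-tion -> in | tro | duc | tion = 4 syllables

4 syllables


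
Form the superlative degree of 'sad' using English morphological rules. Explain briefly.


Apply superlative formation (double final consonant, add -est): 'sad' -> 'saddest'.

saddest


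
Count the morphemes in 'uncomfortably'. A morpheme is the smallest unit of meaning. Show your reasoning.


Decomposition: un- (prefix) + comfort (root) + -able (suffix) + -ly (suffix) = 4 morpheme(s)

4 morphemes


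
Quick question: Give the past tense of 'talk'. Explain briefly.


Apply rule: Add -ed. 'talk' becomes 'talked'.

talked


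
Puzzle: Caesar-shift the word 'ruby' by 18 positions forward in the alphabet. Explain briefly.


Shift each letter by 18: r -> j, u -> m, b -> t, y -> q. Result: 'jmtq'.

jmtq


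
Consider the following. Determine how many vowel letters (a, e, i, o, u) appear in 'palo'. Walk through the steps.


Vowels in 'palo': a, o = 2 vowels.

2


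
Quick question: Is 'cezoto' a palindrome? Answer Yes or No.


Forward: 'cezoto'
Reversed: 'otozec'
They differ.

No


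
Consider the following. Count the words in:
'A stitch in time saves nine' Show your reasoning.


Split into words: A | stitch | in | time | saves | nine = 6 words.

6


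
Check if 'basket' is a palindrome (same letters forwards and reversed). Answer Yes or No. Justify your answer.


Forward: 'basket'
Reversed: 'teksab'
They differ.

No


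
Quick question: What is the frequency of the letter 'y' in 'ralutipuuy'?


Letter 'y' in 'ralutipuuy': found at position(s) 10 = 1 occurrence(s).

1


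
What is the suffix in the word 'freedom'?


The word 'freedom' = 'free' (root) + '-dom' (suffix). The suffix is '-dom'.

dom


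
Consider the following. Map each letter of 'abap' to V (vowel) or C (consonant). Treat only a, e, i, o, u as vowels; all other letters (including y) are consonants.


Letter mapping: a = V, b = C, a = V, p = C.

VCVC


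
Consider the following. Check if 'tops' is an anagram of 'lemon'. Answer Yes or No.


Sorted letters of 'tops': 'opst'
Sorted letters of 'lemon': 'elmno'
They do not match.

No


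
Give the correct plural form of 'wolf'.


Apply rule: Change -f to -ves. 'wolf' becomes 'wolves'.

wolves


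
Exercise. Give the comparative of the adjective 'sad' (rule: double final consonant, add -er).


Apply comparative formation (double final consonant, add -er): 'sad' -> 'sadder'.

sadder


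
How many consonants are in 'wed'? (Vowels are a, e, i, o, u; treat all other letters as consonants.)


Consonants in 'wed': w, d = 2 consonants.

2


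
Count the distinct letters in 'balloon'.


Unique letters in 'balloon': {a, b, l, n, o} = 5 distinct letters.

5


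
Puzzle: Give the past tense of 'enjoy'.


Apply rule: Add -ed. 'enjoy' becomes 'enjoyed'.

enjoyed


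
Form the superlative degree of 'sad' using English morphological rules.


Apply superlative formation (double final consonant, add -est): 'sad' -> 'saddest'.

saddest


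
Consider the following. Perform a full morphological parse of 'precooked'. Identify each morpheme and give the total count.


Step 1: Identify prefix: 'pre' (meaning: before)
Step 2: Identify root: 'cook'
Step 3: Identify suffix(es): 'ed'
Decomposition: pre- (prefix: before) + cook (root) + -ed (suffix: past)
Total morphemes: 3

3 morphemes (pre- (prefix: before) + cook (root) + -ed (suffix: past))


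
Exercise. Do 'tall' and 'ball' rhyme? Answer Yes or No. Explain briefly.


Rime (stressed vowel + following sounds) of 'tall': -all = /ɔːl/
Rime of 'ball': -all = /ɔːl/
/ɔːl/ and /ɔːl/ are the same ending sound, so the words rhyme.

Yes


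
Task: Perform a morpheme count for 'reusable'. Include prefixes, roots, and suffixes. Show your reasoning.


Decomposition: re- (prefix) + use (root) + -able (suffix) = 3 morpheme(s)

3 morphemes


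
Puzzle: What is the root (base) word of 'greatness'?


Remove suffix '-ness' from 'greatness' to get root 'great'.

great


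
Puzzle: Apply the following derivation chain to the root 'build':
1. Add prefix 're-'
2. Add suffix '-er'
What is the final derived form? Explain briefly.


Step 1: Add prefix 're-' to 'build' = 'rebuild'
Step 2: Add suffix '-er' to 'rebuild' = 'rebuilder'

rebuilder


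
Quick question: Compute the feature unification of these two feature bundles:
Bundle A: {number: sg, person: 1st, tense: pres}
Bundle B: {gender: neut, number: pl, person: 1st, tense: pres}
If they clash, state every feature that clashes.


Compare features:
gender: A=_ vs B=neut -> unified: neut
number: A=sg vs B=pl -> CLASH
person: A=1st vs B=1st -> unified: 1st
tense: A=pres vs B=pres -> unified: pres
Clash detected on feature 'number' (sg vs pl); unification fails.

CLASH on 'number' (sg vs pl)


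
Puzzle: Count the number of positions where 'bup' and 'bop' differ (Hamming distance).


Alignment:
Position 1: 'b' vs 'b' = match
Position 2: 'u' vs 'o' = DIFFER
Position 3: 'p' vs 'p' = match
Total differences: 1

1


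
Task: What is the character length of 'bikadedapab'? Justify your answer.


Spell out 'bikadedapab' and number each letter: b(1), i(2), k(3), a(4), d(5), e(6), d(7), a(8), p(9), a(10), b(11). Total: 11 letters.

11


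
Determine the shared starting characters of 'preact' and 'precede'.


Compare from the start: 3 characters match: 'pre'. Mismatch at position 4: 'a' vs 'c'.

pre


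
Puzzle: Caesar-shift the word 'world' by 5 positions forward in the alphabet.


Shift each letter by 5: w -> b, o -> t, r -> w, l -> q, d -> i. Result: 'btwqi'.

btwqi


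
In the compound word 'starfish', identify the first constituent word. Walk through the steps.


Split 'starfish' into 'star' + 'fish'. The first part is 'star'.

star


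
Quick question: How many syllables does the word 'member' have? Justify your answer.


Break 'member' into syllables: mem-ber -> mem | ber = 2 syllables

2 syllables


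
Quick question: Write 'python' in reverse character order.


Reverse 'python' character by character: 'nohtyp'.

nohtyp


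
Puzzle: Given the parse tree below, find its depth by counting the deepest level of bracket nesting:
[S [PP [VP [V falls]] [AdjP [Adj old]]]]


Count bracket nesting levels:
'[' at pos 0: depth = 1
'[' at pos 3: depth = 2
'[' at pos 7: depth = 3
'[' at pos 11: depth = 4
'[' at pos 22: depth = 3
'[' at pos 28: depth = 4
Maximum depth reached: 4

4


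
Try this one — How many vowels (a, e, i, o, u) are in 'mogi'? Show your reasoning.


Vowels in 'mogi': o, i = 2 vowels.

2


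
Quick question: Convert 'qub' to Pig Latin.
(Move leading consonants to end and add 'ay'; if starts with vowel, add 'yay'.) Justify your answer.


'qub': move consonant cluster 'q' to end and add 'ay': 'ubqay'.

ubqay


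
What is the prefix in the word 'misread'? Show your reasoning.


The word 'misread' = 'mis' (prefix) + 'read' (root). The prefix is 'mis'.

mis


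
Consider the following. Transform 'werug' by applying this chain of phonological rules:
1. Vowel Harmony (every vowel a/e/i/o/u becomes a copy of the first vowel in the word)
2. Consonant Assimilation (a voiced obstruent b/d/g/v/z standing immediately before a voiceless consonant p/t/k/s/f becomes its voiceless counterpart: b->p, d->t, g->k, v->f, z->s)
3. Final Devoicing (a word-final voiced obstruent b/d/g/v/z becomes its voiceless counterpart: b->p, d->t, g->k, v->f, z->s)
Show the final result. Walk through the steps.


Starting form: 'werug'
Rule 1: Vowel Harmony: all vowels become 'e' (matching first vowel). 'werug' -> 'wereg'
Rule 2: Consonant Assimilation: no voiced obstruent (b/d/g/v/z) stands immediately before a voiceless consonant (p/t/k/s/f). No change.
Rule 3: Final Devoicing: word-final voiced obstruent 'g' becomes voiceless 'k'. 'wereg' -> 'werek'
Final form: 'werek'

werek


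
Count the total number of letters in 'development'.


Spell out 'development' and number each letter: d(1), e(2), v(3), e(4), l(5), o(6), p(7), m(8), e(9), n(10), t(11). Total: 11 letters.

11


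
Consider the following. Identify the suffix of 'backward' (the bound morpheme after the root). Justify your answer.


The word 'backward' = 'back' (root) + '-ward' (suffix). The suffix is '-ward'.

ward


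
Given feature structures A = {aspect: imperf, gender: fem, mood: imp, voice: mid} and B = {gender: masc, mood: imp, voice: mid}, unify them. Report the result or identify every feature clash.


Compare features:
aspect: A=imperf vs B=_ -> unified: imperf
gender: A=fem vs B=masc -> CLASH
mood: A=imp vs B=imp -> unified: imp
voice: A=mid vs B=mid -> unified: mid
Clash detected on feature 'gender' (fem vs masc); unification fails.

CLASH on 'gender' (fem vs masc)


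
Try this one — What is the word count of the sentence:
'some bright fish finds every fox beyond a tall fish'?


Split into words: some | bright | fish | finds | every | fox | beyond | a | tall | fish = 10 words.

10


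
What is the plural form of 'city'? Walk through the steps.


Apply rule: Change -y to -ies (consonant + y). 'city' becomes 'cities'.

cities


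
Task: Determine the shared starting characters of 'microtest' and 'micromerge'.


Compare from the start: 5 characters match: 'micro'. Mismatch at position 6: 't' vs 'm'.

micro


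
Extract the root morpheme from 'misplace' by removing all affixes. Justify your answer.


Remove prefix 'mis' from 'misplace' to get root 'place'.

place


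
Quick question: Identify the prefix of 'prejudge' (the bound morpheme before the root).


The word 'prejudge' = 'pre' (prefix) + 'judge' (root). The prefix is 'pre'.

pre


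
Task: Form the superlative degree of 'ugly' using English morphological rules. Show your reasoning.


Apply superlative formation (consonant + y: change y to i, add -est): 'ugly' -> 'ugliest'.

ugliest


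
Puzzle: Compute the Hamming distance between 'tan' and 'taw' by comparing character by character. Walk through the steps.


Alignment:
Position 1: 't' vs 't' = match
Position 2: 'a' vs 'a' = match
Position 3: 'n' vs 'w' = DIFFER
Total differences: 1

1


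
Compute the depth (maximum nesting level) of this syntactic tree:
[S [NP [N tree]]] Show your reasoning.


Count bracket nesting levels:
'[' at pos 0: depth = 1
'[' at pos 3: depth = 2
'[' at pos 7: depth = 3
Maximum depth reached: 3

3


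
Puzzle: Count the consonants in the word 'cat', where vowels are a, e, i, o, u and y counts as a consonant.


Consonants in 'cat': c, t = 2 consonants.

2


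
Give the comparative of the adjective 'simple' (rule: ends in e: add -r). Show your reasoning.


Apply comparative formation (ends in e: add -r): 'simple' -> 'simpler'.

simpler


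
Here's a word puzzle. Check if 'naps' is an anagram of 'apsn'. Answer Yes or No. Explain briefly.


Sorted letters of 'naps': 'anps'
Sorted letters of 'apsn': 'anps'
They match.

Yes


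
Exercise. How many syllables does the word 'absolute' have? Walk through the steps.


Break 'absolute' into syllables: ab-so-lute -> ab | so | lute = 3 syllables

3 syllables


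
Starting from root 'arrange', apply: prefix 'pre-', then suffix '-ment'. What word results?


Step 1: Add prefix 'pre-' to 'arrange' = 'prearrange'
Step 2: Add suffix '-ment' to 'prearrange' = 'prearrangement'

prearrangement


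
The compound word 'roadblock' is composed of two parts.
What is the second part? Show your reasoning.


Split 'roadblock' into 'road' + 'block'. The second part is 'block'.

block


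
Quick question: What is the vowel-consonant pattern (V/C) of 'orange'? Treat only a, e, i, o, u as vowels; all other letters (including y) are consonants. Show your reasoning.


Letter mapping: o = V, r = C, a = V, n = C, g = C, e = V.

VCVCCV


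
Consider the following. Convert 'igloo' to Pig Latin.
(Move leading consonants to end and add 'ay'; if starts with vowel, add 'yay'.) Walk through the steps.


'igloo' starts with a vowel, so add 'yay': 'iglooyay'.

iglooyay


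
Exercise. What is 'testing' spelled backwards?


Reverse 'testing' character by character: 'gnitset'.

gnitset


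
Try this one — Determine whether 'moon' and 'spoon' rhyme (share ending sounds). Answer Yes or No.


Rime (stressed vowel + following sounds) of 'moon': -oon = /uːn/
Rime of 'spoon': -oon = /uːn/
/uːn/ and /uːn/ are the same ending sound, so the words rhyme.

Yes


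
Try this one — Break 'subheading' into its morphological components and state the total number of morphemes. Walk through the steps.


Step 1: Identify prefix: 'sub' (meaning: below)
Step 2: Identify root: 'head'
Step 3: Identify suffix(es): 'ing'
Decomposition: sub- (prefix: below) + head (root) + -ing (suffix: ongoing/result)
Total morphemes: 3

3 morphemes (sub- (prefix: below) + head (root) + -ing (suffix: ongoing/result))


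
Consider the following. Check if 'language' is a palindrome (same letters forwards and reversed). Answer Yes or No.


Forward: 'language'
Reversed: 'egaugnal'
They differ.

No


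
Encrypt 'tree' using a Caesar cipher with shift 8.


Shift each letter by 8: t -> b, r -> z, e -> m, e -> m. Result: 'bzmm'.

bzmm


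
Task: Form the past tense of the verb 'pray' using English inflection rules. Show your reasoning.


Apply rule: Add -ed. 'pray' becomes 'prayed'.

prayed


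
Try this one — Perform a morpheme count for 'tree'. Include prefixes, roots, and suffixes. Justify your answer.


Decomposition: tree (free morpheme) = 1 morpheme(s)

1 morphemes


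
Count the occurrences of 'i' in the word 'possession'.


Letter 'i' in 'possession': found at position(s) 8 = 1 occurrence(s).

1


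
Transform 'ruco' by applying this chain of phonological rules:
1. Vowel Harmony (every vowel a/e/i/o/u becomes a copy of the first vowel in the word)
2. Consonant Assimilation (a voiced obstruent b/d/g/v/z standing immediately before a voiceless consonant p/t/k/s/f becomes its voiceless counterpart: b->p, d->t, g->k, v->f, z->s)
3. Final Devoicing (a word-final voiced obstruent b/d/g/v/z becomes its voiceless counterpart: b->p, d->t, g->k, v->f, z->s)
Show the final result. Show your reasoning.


Starting form: 'ruco'
Rule 1: Vowel Harmony: all vowels become 'u' (matching first vowel). 'ruco' -> 'rucu'
Rule 2: Consonant Assimilation: no voiced obstruent (b/d/g/v/z) stands immediately before a voiceless consonant (p/t/k/s/f). No change.
Rule 3: Final Devoicing: the word ends in the vowel 'u', not a consonant. No change.
Final form: 'rucu'

rucu


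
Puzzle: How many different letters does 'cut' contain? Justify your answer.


Unique letters in 'cut': {c, t, u} = 3 distinct letters.

3


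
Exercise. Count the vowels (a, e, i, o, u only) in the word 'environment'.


Vowels in 'environment': e, i, o, e = 4 vowels.

4


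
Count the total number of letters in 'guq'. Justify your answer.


Spell out 'guq' and number each letter: g(1), u(2), q(3). Total: 3 letters.

3


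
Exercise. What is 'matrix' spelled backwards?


Reverse 'matrix' character by character: 'xirtam'.

xirtam


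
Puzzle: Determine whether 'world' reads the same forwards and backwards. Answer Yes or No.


Forward: 'world'
Reversed: 'dlrow'
They differ.

No


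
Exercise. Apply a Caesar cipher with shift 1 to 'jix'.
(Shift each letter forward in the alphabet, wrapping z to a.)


Shift each letter by 1: j -> k, i -> j, x -> y. Result: 'kjy'.

kjy


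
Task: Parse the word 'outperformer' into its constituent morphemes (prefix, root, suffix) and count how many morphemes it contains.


Step 1: Identify prefix: 'out' (meaning: surpass)
Step 2: Identify root: 'perform'
Step 3: Identify suffix(es): 'er'
Decomposition: out- (prefix: surpass) + perform (root) + -er (suffix: one who)
Total morphemes: 3

3 morphemes (out- (prefix: surpass) + perform (root) + -er (suffix: one who))


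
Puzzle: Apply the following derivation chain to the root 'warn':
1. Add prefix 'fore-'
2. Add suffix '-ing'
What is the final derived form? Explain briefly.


Step 1: Add prefix 'fore-' to 'warn' = 'forewarn'
Step 2: Add suffix '-ing' to 'forewarn' = 'forewarning'

forewarning


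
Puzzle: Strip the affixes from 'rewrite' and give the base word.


Remove prefix 're' from 'rewrite' to get root 'write'.

write


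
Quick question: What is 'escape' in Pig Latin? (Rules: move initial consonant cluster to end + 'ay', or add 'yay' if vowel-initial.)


'escape' starts with a vowel, so add 'yay': 'escapeyay'.

escapeyay


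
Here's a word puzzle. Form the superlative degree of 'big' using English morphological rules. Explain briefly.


Apply superlative formation (double final consonant, add -est): 'big' -> 'biggest'.

biggest


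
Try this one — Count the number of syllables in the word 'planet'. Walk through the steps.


Break 'planet' into syllables: plan-et -> plan | et = 2 syllables

2 syllables


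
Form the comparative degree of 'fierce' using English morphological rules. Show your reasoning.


Apply comparative formation (ends in e: add -r): 'fierce' -> 'fiercer'.

fiercer


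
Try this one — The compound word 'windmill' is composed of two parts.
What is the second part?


Split 'windmill' into 'wind' + 'mill'. The second part is 'mill'.

mill


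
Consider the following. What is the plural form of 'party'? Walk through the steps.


Apply rule: Change -y to -ies (consonant + y). 'party' becomes 'parties'.

parties


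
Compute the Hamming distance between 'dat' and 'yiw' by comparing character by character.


Alignment:
Position 1: 'd' vs 'y' = DIFFER
Position 2: 'a' vs 'i' = DIFFER
Position 3: 't' vs 'w' = DIFFER
Total differences: 3

3


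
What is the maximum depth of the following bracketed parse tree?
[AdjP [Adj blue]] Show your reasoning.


Count bracket nesting levels:
'[' at pos 0: depth = 1
'[' at pos 6: depth = 2
Maximum depth reached: 2

2


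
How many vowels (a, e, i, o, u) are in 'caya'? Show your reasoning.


Vowels in 'caya': a, a = 2 vowels.

2


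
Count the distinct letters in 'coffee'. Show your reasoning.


Unique letters in 'coffee': {c, e, f, o} = 4 distinct letters.

4


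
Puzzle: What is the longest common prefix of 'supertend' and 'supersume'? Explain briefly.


Compare from the start: 5 characters match: 'super'. Mismatch at position 6: 't' vs 's'.

super


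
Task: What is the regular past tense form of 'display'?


Apply rule: Add -ed. 'display' becomes 'displayed'.

displayed


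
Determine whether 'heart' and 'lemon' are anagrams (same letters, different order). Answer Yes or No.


Sorted letters of 'heart': 'aehrt'
Sorted letters of 'lemon': 'elmno'
They do not match.

No


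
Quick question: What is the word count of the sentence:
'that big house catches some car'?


Split into words: that | big | house | catches | some | car = 6 words.

6


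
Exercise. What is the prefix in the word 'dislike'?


The word 'dislike' = 'dis' (prefix) + 'like' (root). The prefix is 'dis'.

dis


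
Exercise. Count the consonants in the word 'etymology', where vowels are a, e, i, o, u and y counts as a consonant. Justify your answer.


Consonants in 'etymology': t, y, m, l, g, y = 6 consonants.

6


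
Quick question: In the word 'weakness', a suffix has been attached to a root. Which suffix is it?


The word 'weakness' = 'weak' (root) + '-ness' (suffix). The suffix is '-ness'.

ness


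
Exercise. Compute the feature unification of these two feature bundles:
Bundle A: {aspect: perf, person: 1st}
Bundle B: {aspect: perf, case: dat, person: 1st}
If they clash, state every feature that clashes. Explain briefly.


Compare features:
aspect: A=perf vs B=perf -> unified: perf
case: A=_ vs B=dat -> unified: dat
person: A=1st vs B=1st -> unified: 1st
No clashes found.

Unified: {aspect: perf, case: dat, person: 1st}


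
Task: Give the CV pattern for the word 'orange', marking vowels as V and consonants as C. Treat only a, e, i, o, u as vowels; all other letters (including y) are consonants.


Letter mapping: o = V, r = C, a = V, n = C, g = C, e = V.

VCVCCV


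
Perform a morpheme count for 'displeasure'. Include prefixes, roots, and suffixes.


Decomposition: dis- (prefix) + please (root) + -ure (suffix) = 3 morpheme(s)

3 morphemes


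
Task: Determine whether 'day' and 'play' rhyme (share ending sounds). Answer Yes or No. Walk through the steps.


Rime (stressed vowel + following sounds) of 'day': -ay = /eɪ/
Rime of 'play': -ay = /eɪ/
/eɪ/ and /eɪ/ are the same ending sound, so the words rhyme.

Yes


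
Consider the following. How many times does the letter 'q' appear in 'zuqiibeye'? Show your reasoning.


Letter 'q' in 'zuqiibeye': found at position(s) 3 = 1 occurrence(s).

1


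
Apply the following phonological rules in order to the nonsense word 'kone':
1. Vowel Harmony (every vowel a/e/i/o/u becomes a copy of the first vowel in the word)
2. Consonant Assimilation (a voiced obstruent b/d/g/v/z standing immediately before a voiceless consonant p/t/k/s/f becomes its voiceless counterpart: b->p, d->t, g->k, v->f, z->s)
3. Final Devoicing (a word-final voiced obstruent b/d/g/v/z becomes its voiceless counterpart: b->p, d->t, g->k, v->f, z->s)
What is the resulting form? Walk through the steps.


Starting form: 'kone'
Rule 1: Vowel Harmony: all vowels become 'o' (matching first vowel). 'kone' -> 'kono'
Rule 2: Consonant Assimilation: no voiced obstruent (b/d/g/v/z) stands immediately before a voiceless consonant (p/t/k/s/f). No change.
Rule 3: Final Devoicing: the word ends in the vowel 'o', not a consonant. No change.
Final form: 'kono'

kono


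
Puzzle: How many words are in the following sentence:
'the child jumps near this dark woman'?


Split into words: the | child | jumps | near | this | dark | woman = 7 words.

7


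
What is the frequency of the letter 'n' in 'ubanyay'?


Letter 'n' in 'ubanyay': found at position(s) 4 = 1 occurrence(s).

1


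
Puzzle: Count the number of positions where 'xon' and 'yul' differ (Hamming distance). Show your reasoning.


Alignment:
Position 1: 'x' vs 'y' = DIFFER
Position 2: 'o' vs 'u' = DIFFER
Position 3: 'n' vs 'l' = DIFFER
Total differences: 3

3


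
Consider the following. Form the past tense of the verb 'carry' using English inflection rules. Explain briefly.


Apply rule: Change -y to -ied. 'carry' becomes 'carried'.

carried


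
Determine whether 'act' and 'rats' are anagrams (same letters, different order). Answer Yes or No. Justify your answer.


Sorted letters of 'act': 'act'
Sorted letters of 'rats': 'arst'
They do not match.

No


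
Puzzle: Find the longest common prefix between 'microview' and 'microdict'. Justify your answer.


Compare from the start: 5 characters match: 'micro'. Mismatch at position 6: 'v' vs 'd'.

micro


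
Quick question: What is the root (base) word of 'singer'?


Remove suffix '-er' from 'singer' to get root 'sing'.

sing


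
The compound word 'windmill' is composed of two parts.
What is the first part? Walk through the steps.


Split 'windmill' into 'wind' + 'mill'. The first part is 'wind'.

wind


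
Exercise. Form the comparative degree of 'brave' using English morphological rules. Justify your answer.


Apply comparative formation (ends in e: add -r): 'brave' -> 'braver'.

braver


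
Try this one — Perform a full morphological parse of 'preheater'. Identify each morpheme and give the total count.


Step 1: Identify prefix: 'pre' (meaning: before)
Step 2: Identify root: 'heat'
Step 3: Identify suffix(es): 'er'
Decomposition: pre- (prefix: before) + heat (root) + -er (suffix: one who)
Total morphemes: 3

3 morphemes (pre- (prefix: before) + heat (root) + -er (suffix: one who))


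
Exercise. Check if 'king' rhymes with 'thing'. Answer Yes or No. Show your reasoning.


Rime (stressed vowel + following sounds) of 'king': -ing = /ɪŋ/
Rime of 'thing': -ing = /ɪŋ/
/ɪŋ/ and /ɪŋ/ are the same ending sound, so the words rhyme.

Yes


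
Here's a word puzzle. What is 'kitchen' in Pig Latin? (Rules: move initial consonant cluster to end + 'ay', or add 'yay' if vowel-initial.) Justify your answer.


'kitchen': move consonant cluster 'k' to end and add 'ay': 'itchenkay'.

itchenkay


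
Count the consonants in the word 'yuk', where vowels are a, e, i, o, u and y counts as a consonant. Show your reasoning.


Consonants in 'yuk': y, k = 2 consonants.

2


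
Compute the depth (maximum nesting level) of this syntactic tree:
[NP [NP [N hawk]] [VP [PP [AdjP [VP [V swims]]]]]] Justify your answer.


Count bracket nesting levels:
'[' at pos 0: depth = 1
'[' at pos 4: depth = 2
'[' at pos 8: depth = 3
'[' at pos 18: depth = 2
'[' at pos 22: depth = 3
'[' at pos 26: depth = 4
'[' at pos 32: depth = 5
'[' at pos 36: depth = 6
Maximum depth reached: 6

6


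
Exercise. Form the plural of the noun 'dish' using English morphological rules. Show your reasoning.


Apply rule: Add -es (sibilant/fricative ending). 'dish' becomes 'dishes'.

dishes


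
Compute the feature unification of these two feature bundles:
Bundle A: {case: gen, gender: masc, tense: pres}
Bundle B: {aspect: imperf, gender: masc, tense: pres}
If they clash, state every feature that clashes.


Compare features:
aspect: A=_ vs B=imperf -> unified: imperf
case: A=gen vs B=_ -> unified: gen
gender: A=masc vs B=masc -> unified: masc
tense: A=pres vs B=pres -> unified: pres
No clashes found.

Unified: {aspect: imperf, case: gen, gender: masc, tense: pres}


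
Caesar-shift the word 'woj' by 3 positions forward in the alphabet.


Shift each letter by 3: w -> z, o -> r, j -> m. Result: 'zrm'.

zrm


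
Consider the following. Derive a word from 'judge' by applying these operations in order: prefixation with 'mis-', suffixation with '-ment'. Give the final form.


Step 1: Add prefix 'mis-' to 'judge' = 'misjudge'
Step 2: Add suffix '-ment' to 'misjudge' = 'misjudgment'

misjudgment


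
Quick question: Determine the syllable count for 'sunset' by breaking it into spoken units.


Break 'sunset' into syllables: sun-set -> sun | set = 2 syllables

2 syllables


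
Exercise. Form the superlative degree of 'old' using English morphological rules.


Apply superlative formation (add -est): 'old' -> 'oldest'.

oldest


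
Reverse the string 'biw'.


Reverse 'biw' character by character: 'wib'.

wib


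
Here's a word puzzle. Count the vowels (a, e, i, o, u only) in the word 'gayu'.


Vowels in 'gayu': a, u = 2 vowels.

2


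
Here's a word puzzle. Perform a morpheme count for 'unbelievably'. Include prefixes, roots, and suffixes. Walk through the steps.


Decomposition: un- (prefix) + believe (root) + -able (suffix) + -ly (suffix) = 4 morpheme(s)

4 morphemes


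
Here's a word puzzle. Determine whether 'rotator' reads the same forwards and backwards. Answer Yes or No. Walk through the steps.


Forward: 'rotator'
Reversed: 'rotator'
They are identical.

Yes


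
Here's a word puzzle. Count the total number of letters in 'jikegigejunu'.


Spell out 'jikegigejunu' and number each letter: j(1), i(2), k(3), e(4), g(5), i(6), g(7), e(8), j(9), u(10), n(11), u(12). Total: 12 letters.

12


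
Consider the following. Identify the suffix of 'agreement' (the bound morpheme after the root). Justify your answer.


The word 'agreement' = 'agree' (root) + '-ment' (suffix). The suffix is '-ment'.

ment


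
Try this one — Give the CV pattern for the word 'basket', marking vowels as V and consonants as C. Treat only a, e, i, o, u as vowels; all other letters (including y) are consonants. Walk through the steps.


Letter mapping: b = C, a = V, s = C, k = C, e = V, t = C.

CVCCVC


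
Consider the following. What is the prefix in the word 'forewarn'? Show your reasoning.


The word 'forewarn' = 'fore' (prefix) + 'warn' (root). The prefix is 'fore'.

fore


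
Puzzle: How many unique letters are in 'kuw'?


Unique letters in 'kuw': {k, u, w} = 3 distinct letters.

3


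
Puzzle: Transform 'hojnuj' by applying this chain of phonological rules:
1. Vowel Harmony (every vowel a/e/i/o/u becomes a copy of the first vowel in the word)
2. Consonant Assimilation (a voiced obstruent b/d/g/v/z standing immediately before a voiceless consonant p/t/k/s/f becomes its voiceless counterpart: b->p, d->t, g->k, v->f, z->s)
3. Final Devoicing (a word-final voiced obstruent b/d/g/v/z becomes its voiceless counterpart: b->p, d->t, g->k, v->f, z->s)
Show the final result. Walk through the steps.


Starting form: 'hojnuj'
Rule 1: Vowel Harmony: all vowels become 'o' (matching first vowel). 'hojnuj' -> 'hojnoj'
Rule 2: Consonant Assimilation: no voiced obstruent (b/d/g/v/z) stands immediately before a voiceless consonant (p/t/k/s/f). No change.
Rule 3: Final Devoicing: final consonant 'j' is not one of the voiced obstruents b/d/g/v/z. No change.
Final form: 'hojnoj'

hojnoj


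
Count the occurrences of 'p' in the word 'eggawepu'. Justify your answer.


Letter 'p' in 'eggawepu': found at position(s) 7 = 1 occurrence(s).

1


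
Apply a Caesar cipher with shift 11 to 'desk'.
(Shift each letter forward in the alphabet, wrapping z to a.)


Shift each letter by 11: d -> o, e -> p, s -> d, k -> v. Result: 'opdv'.

opdv


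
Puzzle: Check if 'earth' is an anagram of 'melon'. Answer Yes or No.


Sorted letters of 'earth': 'aehrt'
Sorted letters of 'melon': 'elmno'
They do not match.

No


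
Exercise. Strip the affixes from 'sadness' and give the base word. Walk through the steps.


Remove suffix '-ness' from 'sadness' to get root 'sad'.

sad


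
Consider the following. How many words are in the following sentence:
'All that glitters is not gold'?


Split into words: All | that | glitters | is | not | gold = 6 words.

6


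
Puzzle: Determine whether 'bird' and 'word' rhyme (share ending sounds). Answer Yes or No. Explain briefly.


Rime (stressed vowel + following sounds) of 'bird': -ird = /ɜːrd/
Rime of 'word': -ord = /ɜːrd/
/ɜːrd/ and /ɜːrd/ are the same ending sound, so the words rhyme.

Yes


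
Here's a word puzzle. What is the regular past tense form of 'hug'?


Apply rule: Double final consonant and add -ed. 'hug' becomes 'hugged'.

hugged


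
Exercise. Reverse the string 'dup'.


Reverse 'dup' character by character: 'pud'.

pud


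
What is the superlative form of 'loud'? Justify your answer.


Apply superlative formation (add -est): 'loud' -> 'loudest'.

loudest


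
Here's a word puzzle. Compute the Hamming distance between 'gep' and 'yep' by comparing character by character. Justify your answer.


Alignment:
Position 1: 'g' vs 'y' = DIFFER
Position 2: 'e' vs 'e' = match
Position 3: 'p' vs 'p' = match
Total differences: 1

1
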